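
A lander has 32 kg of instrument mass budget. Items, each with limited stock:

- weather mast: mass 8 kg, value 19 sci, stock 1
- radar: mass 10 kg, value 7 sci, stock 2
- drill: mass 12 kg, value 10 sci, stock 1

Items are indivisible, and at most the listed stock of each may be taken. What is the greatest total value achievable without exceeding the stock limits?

36 sci

Top feasible selections:
- 1×weather mast + 1×radar + 1×drill: mass 30, value 36
- 1×weather mast + 2×radar: mass 28, value 33
- 1×weather mast + 1×drill: mass 20, value 29
Best: 36 sci.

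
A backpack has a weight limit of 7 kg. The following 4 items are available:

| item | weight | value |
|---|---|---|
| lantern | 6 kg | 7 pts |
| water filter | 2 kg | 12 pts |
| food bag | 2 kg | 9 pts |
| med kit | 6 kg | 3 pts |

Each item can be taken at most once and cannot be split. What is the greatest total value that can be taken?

21 pts

This is a 0/1 knapsack; check combinations near the capacity.
- water filter+food bag: weight 2+2=4, value 12+9=21
- water filter: weight 2, value 12
- food bag: weight 2, value 9
- lantern: weight 6, value 7
Best: 21 pts.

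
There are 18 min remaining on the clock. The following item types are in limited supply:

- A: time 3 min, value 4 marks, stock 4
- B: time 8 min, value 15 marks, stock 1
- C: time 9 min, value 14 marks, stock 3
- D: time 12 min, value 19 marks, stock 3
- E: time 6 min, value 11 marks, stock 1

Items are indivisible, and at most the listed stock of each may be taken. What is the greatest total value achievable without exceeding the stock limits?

30 marks

Top feasible selections:
- 1×A + 1×B + 1×E: time 17, value 30
- 1×D + 1×E: time 18, value 30
- 1×B + 1×C: time 17, value 29
Best: 30 marks.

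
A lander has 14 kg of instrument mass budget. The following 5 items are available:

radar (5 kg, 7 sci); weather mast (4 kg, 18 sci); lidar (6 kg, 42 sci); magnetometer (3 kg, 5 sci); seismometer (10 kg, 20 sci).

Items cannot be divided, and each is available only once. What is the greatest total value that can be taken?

Check high-value combinations within 14 kg:
- weather mast+lidar+magnetometer: mass 4+6+3=13, value 18+42+5=65
- weather mast+lidar: mass 4+6=10, value 18+42=60
- radar+lidar+magnetometer: mass 5+6+3=14, value 7+42+5=54
- radar+lidar: mass 5+6=11, value 7+42=49
Best: 65 sci.

65 sci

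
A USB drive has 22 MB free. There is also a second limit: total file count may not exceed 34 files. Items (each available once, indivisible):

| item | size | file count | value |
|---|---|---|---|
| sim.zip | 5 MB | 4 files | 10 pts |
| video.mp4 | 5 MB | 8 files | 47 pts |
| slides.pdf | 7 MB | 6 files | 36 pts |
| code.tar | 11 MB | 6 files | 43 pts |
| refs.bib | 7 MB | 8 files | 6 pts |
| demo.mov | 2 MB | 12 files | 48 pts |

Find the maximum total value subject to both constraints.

141 pts

Feasible sets respecting both limits:
- sim.zip+video.mp4+slides.pdf+demo.mov: size 19, file count 30, value 141
- video.mp4+code.tar+demo.mov: size 18, file count 26, value 138
- video.mp4+slides.pdf+refs.bib+demo.mov: size 21, file count 34, value 137
Best: 141 pts.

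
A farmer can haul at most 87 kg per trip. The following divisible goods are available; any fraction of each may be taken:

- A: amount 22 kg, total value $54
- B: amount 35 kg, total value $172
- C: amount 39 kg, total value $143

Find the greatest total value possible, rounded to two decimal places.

Take in order of value per unit:
- B (172/35 per unit): all 35 → value 172, running total 172.00
- C (143/39 per unit): all 39 → value 143, running total 315.00
- A (54/22 per unit): 13 of 22 → value 13×54/22 = 31.9091, running total 346.91
Total 346.91.

346.91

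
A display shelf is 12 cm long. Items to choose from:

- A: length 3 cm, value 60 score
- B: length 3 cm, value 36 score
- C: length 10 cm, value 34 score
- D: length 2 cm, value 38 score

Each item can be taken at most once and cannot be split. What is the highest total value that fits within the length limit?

134 score

Check high-value combinations within 12 cm:
- A+B+D: length 3+3+2=8, value 60+36+38=134
- A+D: length 3+2=5, value 60+38=98
- A+B: length 3+3=6, value 60+36=96
Best: 134 score.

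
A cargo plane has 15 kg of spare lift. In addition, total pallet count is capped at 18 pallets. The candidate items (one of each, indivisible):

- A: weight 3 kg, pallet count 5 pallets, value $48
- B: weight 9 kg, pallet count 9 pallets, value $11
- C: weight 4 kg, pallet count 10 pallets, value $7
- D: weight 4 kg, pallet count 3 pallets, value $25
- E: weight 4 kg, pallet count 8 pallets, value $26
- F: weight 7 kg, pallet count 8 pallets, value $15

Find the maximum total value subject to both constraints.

$99

Feasible sets respecting both limits:
- A+D+E: weight 11, pallet count 16, value 99
- A+D+F: weight 14, pallet count 16, value 88
- A+C+D: weight 11, pallet count 18, value 80
- A+E: weight 7, pallet count 13, value 74
Best: $99.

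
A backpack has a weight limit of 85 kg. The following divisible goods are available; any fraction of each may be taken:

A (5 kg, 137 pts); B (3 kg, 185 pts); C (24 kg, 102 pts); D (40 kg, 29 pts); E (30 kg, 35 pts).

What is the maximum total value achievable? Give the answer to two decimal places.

Take in order of value per unit:
- B (185/3 per unit): all 3 → value 185, running total 185.00
- A (137/5 per unit): all 5 → value 137, running total 322.00
- C (102/24 per unit): all 24 → value 102, running total 424.00
- E (35/30 per unit): all 30 → value 35, running total 459.00
- D (29/40 per unit): 23 of 40 → value 23×29/40 = 16.6750, running total 475.68
Total 475.68.

475.68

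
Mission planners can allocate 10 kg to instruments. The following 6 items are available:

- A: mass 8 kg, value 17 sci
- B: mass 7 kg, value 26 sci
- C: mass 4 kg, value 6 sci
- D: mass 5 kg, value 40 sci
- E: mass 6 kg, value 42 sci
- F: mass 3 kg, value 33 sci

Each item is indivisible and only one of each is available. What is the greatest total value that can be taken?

Check high-value combinations within 10 kg:
- E+F: mass 6+3=9, value 42+33=75
- D+F: mass 5+3=8, value 40+33=73
- B+F: mass 7+3=10, value 26+33=59
- C+E: mass 4+6=10, value 6+42=48
- C+D: mass 4+5=9, value 6+40=46
Best: 75 sci.

75 sci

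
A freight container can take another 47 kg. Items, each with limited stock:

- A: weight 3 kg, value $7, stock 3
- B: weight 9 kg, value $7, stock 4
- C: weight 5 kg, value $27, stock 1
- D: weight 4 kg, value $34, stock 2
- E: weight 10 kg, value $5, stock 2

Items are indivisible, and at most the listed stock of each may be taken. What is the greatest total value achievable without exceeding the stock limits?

$130

Top feasible selections:
- 3×A + 2×B + 1×C + 2×D: weight 40, value 130
- 2×A + 3×B + 1×C + 2×D: weight 46, value 130
- 3×A + 1×B + 1×C + 2×D + 1×E: weight 41, value 128
- 2×A + 2×B + 1×C + 2×D + 1×E: weight 47, value 128
Best: $130.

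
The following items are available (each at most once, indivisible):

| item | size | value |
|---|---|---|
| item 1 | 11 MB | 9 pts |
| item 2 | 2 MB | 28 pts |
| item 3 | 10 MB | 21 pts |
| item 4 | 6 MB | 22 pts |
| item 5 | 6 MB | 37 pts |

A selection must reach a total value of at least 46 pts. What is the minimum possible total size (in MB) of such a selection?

Subsets with value ≥ 46, sorted by total size:
- item 2+item 5: size 8, value 65
- item 2+item 4: size 8, value 50
- item 4+item 5: size 12, value 59
Minimum size: 8 MB.

8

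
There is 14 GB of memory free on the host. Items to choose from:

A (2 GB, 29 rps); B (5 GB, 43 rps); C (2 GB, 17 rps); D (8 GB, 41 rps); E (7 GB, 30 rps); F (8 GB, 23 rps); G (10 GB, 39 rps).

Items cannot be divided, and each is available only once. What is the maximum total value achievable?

Check high-value combinations within 14 GB:
- A+B+E: memory 2+5+7=14, value 29+43+30=102
- B+C+E: memory 5+2+7=14, value 43+17+30=90
- A+B+C: memory 2+5+2=9, value 29+43+17=89
- A+C+D: memory 2+2+8=12, value 29+17+41=87
Best: 102 rps.

102 rps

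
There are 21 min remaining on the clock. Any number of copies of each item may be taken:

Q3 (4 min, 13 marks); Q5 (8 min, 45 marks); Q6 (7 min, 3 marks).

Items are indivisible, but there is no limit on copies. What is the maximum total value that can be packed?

Best value-per-unit is Q5 at 45/8; filling with it alone gives 2×45 = 90.
Optimal mix: 1×Q3 + 2×Q5 → time 20, value 103.

103 marks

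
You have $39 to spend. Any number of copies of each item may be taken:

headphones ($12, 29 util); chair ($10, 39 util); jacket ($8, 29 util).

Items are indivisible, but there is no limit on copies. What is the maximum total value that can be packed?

Best value-per-unit is chair at 39/10; filling with it alone gives 3×39 = 117.
Optimal mix: 3×chair + 1×jacket → cost 38, value 146.

146 util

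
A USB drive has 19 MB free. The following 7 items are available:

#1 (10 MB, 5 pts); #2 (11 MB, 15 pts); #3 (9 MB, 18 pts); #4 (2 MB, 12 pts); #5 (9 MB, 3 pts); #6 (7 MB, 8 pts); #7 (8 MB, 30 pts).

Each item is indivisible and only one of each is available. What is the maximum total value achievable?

This is a 0/1 knapsack; check combinations near the capacity.
- #3+#4+#7: size 9+2+8=19, value 18+12+30=60
- #4+#6+#7: size 2+7+8=17, value 12+8+30=50
- #3+#7: size 9+8=17, value 18+30=48
- #2+#7: size 11+8=19, value 15+30=45
- #4+#5+#7: size 2+9+8=19, value 12+3+30=45
Best: 60 pts.

60 pts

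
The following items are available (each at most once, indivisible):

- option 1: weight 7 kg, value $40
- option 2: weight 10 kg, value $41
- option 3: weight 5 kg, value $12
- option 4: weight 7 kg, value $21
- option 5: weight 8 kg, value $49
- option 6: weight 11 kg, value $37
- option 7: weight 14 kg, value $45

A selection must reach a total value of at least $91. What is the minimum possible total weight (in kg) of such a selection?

20

Subsets with value ≥ 91, sorted by total weight:
- option 1+option 3+option 5: weight 20, value 101
- option 1+option 4+option 5: weight 22, value 110
- option 5+option 7: weight 22, value 94
Minimum weight: 20 kg.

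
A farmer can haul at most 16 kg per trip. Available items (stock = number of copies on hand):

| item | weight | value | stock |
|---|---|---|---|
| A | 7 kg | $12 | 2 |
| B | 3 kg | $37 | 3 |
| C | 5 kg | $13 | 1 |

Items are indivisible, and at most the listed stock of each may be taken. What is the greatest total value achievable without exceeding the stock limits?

Top feasible selections:
- 3×B + 1×C: weight 14, value 124
- 1×A + 3×B: weight 16, value 123
- 3×B: weight 9, value 111
- 2×B + 1×C: weight 11, value 87
Best: $124.

$124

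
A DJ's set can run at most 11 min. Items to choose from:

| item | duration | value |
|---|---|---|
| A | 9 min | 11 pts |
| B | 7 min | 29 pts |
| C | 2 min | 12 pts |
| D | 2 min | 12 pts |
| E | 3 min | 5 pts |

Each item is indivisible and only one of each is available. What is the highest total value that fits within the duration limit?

Check high-value combinations within 11 min:
- B+C+D: duration 7+2+2=11, value 29+12+12=53
- B+C: duration 7+2=9, value 29+12=41
- B+D: duration 7+2=9, value 29+12=41
- B+E: duration 7+3=10, value 29+5=34
Best: 53 pts.

53 pts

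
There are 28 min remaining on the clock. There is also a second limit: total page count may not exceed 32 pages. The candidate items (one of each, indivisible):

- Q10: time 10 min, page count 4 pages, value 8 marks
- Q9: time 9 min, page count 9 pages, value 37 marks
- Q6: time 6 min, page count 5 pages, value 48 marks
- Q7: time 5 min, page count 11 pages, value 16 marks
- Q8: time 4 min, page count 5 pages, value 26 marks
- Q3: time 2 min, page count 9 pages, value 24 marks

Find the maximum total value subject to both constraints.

135 marks

Feasible sets respecting both limits:
- Q9+Q6+Q8+Q3: time 21, page count 28, value 135
- Q9+Q6+Q7+Q8: time 24, page count 30, value 127
- Q10+Q9+Q6+Q3: time 27, page count 27, value 117
Best: 135 marks.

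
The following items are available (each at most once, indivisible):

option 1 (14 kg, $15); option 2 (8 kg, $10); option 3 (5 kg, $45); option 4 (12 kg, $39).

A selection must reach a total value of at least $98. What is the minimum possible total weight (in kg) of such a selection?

31

Subsets with value ≥ 98, sorted by total weight:
- option 1+option 3+option 4: weight 31, value 99
- option 1+option 2+option 3+option 4: weight 39, value 109
Minimum weight: 31 kg.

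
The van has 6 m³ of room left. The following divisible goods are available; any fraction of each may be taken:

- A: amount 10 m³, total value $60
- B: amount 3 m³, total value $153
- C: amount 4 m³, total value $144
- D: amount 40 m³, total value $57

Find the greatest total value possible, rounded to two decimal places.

Take in order of value per unit:
- B (153/3 per unit): all 3 → value 153, running total 153.00
- C (144/4 per unit): 3 of 4 → value 3×144/4 = 108.0000, running total 261.00
Total 261.00.

261.00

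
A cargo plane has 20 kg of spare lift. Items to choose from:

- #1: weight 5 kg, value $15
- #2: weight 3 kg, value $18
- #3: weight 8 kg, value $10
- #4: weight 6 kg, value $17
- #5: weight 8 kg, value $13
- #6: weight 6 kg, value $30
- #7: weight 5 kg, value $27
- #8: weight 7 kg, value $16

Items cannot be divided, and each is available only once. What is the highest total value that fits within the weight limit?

Check high-value combinations within 20 kg:
- #2+#4+#6+#7: weight 3+6+6+5=20, value 18+17+30+27=92
- #1+#2+#6+#7: weight 5+3+6+5=19, value 15+18+30+27=90
- #1+#2+#4+#6: weight 5+3+6+6=20, value 15+18+17+30=80
- #1+#2+#4+#7: weight 5+3+6+5=19, value 15+18+17+27=77
- #1+#2+#7+#8: weight 5+3+5+7=20, value 15+18+27+16=76
Best: $92.

$92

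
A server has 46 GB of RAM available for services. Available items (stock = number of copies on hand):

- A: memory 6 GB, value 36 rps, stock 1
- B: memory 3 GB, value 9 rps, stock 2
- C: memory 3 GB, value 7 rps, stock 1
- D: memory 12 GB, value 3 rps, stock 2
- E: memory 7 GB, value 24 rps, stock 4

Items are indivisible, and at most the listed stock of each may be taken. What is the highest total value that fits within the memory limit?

157 rps

Best selections within memory 46 and stock limits:
- 1×A + 2×B + 1×C + 4×E: memory 43, value 157
- 1×A + 2×B + 4×E: memory 40, value 150
- 1×A + 1×B + 1×C + 4×E: memory 40, value 148
Best: 157 rps.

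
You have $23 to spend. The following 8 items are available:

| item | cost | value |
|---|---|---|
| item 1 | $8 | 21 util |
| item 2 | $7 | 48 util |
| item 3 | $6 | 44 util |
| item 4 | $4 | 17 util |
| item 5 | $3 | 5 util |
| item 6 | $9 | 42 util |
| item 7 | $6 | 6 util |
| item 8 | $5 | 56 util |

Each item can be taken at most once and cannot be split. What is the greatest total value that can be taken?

165 util

This is a 0/1 knapsack; check combinations near the capacity.
- item 2+item 3+item 4+item 8: cost 7+6+4+5=22, value 48+44+17+56=165
- item 2+item 3+item 5+item 8: cost 7+6+3+5=21, value 48+44+5+56=153
- item 2+item 3+item 8: cost 7+6+5=18, value 48+44+56=148
- item 3+item 5+item 6+item 8: cost 6+3+9+5=23, value 44+5+42+56=147
- item 2+item 6+item 8: cost 7+9+5=21, value 48+42+56=146
Best: 165 util.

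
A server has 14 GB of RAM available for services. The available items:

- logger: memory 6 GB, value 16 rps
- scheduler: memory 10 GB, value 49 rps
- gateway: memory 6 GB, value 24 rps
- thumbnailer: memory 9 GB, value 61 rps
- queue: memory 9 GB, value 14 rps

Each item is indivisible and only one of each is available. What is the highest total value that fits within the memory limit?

Check high-value combinations within 14 GB:
- thumbnailer: memory 9, value 61
- scheduler: memory 10, value 49
- logger+gateway: memory 6+6=12, value 16+24=40
Best: 61 rps.

61 rps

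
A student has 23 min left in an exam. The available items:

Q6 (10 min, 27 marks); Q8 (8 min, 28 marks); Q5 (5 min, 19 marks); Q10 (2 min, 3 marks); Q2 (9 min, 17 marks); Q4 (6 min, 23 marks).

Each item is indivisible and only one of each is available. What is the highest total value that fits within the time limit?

74 marks

This is a 0/1 knapsack; check combinations near the capacity.
- Q6+Q8+Q5: time 10+8+5=23, value 27+28+19=74
- Q8+Q5+Q10+Q4: time 8+5+2+6=21, value 28+19+3+23=73
- Q6+Q5+Q10+Q4: time 10+5+2+6=23, value 27+19+3+23=72
- Q8+Q5+Q4: time 8+5+6=19, value 28+19+23=70
Best: 74 marks.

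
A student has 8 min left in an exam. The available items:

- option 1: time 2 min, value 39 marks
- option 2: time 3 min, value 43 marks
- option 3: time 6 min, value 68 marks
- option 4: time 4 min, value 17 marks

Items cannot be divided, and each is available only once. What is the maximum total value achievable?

Check high-value combinations within 8 min:
- option 1+option 3: time 2+6=8, value 39+68=107
- option 1+option 2: time 2+3=5, value 39+43=82
- option 3: time 6, value 68
Best: 107 marks.

107 marks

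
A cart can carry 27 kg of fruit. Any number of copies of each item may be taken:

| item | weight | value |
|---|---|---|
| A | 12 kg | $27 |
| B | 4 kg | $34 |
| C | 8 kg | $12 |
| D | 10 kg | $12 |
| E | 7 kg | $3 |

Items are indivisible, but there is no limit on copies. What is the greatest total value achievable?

Best value-per-unit is B at 34/4, and filling with it alone uses weight 6×4=24. No mix of the others beats 6×34 = 204.

$204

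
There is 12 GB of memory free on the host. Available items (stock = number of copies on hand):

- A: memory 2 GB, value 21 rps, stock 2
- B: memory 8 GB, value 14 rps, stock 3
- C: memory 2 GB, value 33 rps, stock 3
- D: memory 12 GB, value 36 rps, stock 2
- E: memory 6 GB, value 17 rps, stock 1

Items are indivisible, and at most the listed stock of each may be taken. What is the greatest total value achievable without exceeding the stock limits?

Top feasible selections:
- 2×A + 3×C: memory 10, value 141
- 1×A + 3×C: memory 8, value 120
Best: 141 rps.

141 rps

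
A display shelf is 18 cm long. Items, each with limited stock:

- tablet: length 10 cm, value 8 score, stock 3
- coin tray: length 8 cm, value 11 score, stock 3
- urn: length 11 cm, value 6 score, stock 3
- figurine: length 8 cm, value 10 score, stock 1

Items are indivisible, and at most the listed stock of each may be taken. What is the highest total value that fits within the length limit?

22 score

Top feasible selections:
- 2×coin tray: length 16, value 22
- 1×coin tray + 1×figurine: length 16, value 21
- 1×tablet + 1×coin tray: length 18, value 19
Best: 22 score.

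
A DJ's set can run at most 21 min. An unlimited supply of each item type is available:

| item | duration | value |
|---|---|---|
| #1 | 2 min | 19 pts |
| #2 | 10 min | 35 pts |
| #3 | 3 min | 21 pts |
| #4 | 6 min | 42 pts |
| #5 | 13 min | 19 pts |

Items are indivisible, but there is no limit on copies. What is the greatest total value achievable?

Best value-per-unit is #1 at 19/2; filling with it alone gives 10×19 = 190.
Optimal mix: 9×#1 + 1×#3 → duration 21, value 192.

192 pts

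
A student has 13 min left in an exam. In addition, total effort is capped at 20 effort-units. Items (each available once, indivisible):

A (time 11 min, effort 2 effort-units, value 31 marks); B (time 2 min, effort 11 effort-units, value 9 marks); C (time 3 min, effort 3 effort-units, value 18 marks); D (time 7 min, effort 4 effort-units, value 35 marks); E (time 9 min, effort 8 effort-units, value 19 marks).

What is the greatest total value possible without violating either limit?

62 marks

Feasible sets respecting both limits:
- B+C+D: time 12, effort 18, value 62
- C+D: time 10, effort 7, value 53
- B+D: time 9, effort 15, value 44
- A+B: time 13, effort 13, value 40
Best: 62 marks.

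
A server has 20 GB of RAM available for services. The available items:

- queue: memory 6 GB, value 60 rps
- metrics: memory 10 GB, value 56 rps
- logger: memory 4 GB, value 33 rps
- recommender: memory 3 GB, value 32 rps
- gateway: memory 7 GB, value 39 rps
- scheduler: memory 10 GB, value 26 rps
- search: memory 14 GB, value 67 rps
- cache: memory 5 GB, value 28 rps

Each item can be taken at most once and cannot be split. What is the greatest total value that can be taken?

Check high-value combinations within 20 GB:
- queue+logger+recommender+gateway: memory 6+4+3+7=20, value 60+33+32+39=164
- queue+logger+recommender+cache: memory 6+4+3+5=18, value 60+33+32+28=153
- queue+metrics+logger: memory 6+10+4=20, value 60+56+33=149
Best: 164 rps.

164 rps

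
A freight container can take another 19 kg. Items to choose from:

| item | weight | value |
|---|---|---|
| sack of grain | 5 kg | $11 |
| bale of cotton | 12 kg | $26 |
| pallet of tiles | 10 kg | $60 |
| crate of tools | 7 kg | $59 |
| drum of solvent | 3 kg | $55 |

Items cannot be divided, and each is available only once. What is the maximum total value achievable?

$126

Check high-value combinations within 19 kg:
- sack of grain+pallet of tiles+drum of solvent: weight 5+10+3=18, value 11+60+55=126
- sack of grain+crate of tools+drum of solvent: weight 5+7+3=15, value 11+59+55=125
- pallet of tiles+crate of tools: weight 10+7=17, value 60+59=119
Best: $126.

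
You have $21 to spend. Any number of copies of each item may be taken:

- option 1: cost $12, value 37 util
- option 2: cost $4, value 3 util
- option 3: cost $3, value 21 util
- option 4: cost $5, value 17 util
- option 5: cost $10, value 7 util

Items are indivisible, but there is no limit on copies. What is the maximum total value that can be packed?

Best value-per-unit is option 3 at 21/3, and filling with it alone uses cost 7×3=21. No mix of the others beats 7×21 = 147.

147 util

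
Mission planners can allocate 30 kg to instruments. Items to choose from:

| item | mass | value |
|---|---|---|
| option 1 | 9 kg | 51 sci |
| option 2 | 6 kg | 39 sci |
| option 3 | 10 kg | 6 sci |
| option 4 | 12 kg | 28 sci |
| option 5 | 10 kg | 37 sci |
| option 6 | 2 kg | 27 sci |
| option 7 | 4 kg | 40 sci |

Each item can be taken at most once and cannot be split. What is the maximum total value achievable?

167 sci

This is a 0/1 knapsack; check combinations near the capacity.
- option 1+option 2+option 5+option 7: mass 9+6+10+4=29, value 51+39+37+40=167
- option 1+option 2+option 6+option 7: mass 9+6+2+4=21, value 51+39+27+40=157
- option 1+option 5+option 6+option 7: mass 9+10+2+4=25, value 51+37+27+40=155
- option 1+option 2+option 5+option 6: mass 9+6+10+2=27, value 51+39+37+27=154
- option 1+option 4+option 6+option 7: mass 9+12+2+4=27, value 51+28+27+40=146
Best: 167 sci.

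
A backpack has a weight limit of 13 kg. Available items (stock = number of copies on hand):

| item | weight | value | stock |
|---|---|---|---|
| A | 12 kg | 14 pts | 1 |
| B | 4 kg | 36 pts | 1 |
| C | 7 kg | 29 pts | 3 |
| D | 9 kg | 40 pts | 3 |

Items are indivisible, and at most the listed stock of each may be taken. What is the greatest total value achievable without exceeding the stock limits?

Top feasible selections:
- 1×B + 1×D: weight 13, value 76
- 1×B + 1×C: weight 11, value 65
- 1×D: weight 9, value 40
- 1×B: weight 4, value 36
Best: 76 pts.

76 pts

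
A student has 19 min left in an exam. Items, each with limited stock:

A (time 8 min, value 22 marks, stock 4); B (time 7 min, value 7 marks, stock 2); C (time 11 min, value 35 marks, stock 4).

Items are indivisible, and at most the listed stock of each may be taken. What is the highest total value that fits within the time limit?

Best selections within time 19 and stock limits:
- 1×A + 1×C: time 19, value 57
- 2×A: time 16, value 44
Best: 57 marks.

57 marks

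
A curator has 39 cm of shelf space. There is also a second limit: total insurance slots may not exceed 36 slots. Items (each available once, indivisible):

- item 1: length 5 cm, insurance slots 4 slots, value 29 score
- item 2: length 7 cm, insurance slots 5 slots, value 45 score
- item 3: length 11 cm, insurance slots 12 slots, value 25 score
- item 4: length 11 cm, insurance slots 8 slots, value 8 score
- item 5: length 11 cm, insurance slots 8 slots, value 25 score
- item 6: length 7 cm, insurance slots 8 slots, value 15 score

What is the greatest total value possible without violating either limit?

Feasible sets respecting both limits:
- item 1+item 2+item 3+item 5: length 34, insurance slots 29, value 124
- item 1+item 2+item 3+item 6: length 30, insurance slots 29, value 114
- item 1+item 2+item 5+item 6: length 30, insurance slots 25, value 114
Best: 124 score.

124 score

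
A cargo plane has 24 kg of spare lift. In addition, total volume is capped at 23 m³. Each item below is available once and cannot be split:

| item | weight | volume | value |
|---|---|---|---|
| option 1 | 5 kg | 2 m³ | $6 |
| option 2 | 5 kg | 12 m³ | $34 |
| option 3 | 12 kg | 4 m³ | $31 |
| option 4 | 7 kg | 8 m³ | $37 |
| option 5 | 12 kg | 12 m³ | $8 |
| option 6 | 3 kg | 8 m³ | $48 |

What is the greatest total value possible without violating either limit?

Feasible sets respecting both limits:
- option 3+option 4+option 6: weight 22, volume 20, value 116
- option 1+option 4+option 6: weight 15, volume 18, value 91
- option 1+option 2+option 6: weight 13, volume 22, value 88
Best: $116.

$116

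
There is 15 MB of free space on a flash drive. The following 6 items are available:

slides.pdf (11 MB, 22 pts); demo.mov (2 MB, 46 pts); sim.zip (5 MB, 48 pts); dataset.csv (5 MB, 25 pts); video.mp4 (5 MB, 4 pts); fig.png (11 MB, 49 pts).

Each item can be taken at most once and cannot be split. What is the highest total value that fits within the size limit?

119 pts

Check high-value combinations within 15 MB:
- demo.mov+sim.zip+dataset.csv: size 2+5+5=12, value 46+48+25=119
- demo.mov+sim.zip+video.mp4: size 2+5+5=12, value 46+48+4=98
- demo.mov+fig.png: size 2+11=13, value 46+49=95
- demo.mov+sim.zip: size 2+5=7, value 46+48=94
Best: 119 pts.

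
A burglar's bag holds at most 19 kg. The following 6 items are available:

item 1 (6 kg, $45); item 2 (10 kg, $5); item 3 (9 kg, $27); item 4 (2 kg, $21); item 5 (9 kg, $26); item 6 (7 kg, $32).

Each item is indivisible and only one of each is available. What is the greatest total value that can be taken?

This is a 0/1 knapsack; check combinations near the capacity.
- item 1+item 4+item 6: weight 6+2+7=15, value 45+21+32=98
- item 1+item 3+item 4: weight 6+9+2=17, value 45+27+21=93
- item 1+item 4+item 5: weight 6+2+9=17, value 45+21+26=92
Best: $98.

$98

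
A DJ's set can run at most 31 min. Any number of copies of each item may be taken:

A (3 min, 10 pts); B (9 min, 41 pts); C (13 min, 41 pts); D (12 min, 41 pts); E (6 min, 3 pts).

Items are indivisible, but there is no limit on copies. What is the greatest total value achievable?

Best value-per-unit is B at 41/9; filling with it alone gives 3×41 = 123.
Optimal mix: 1×A + 3×B → duration 30, value 133.

133 pts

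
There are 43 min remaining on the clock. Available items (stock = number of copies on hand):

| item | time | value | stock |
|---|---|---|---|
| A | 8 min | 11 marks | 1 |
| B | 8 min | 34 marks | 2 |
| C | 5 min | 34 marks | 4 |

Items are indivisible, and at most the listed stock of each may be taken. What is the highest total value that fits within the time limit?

Best selections within time 43 and stock limits:
- 2×B + 4×C: time 36, value 204
- 1×A + 1×B + 4×C: time 36, value 181
Best: 204 marks.

204 marks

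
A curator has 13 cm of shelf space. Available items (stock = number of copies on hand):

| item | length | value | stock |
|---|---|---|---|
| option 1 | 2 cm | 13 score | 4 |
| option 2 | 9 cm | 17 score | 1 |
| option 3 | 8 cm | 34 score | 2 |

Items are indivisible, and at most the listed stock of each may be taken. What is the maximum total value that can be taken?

Top feasible selections:
- 2×option 1 + 1×option 3: length 12, value 60
- 4×option 1: length 8, value 52
- 1×option 1 + 1×option 3: length 10, value 47
Best: 60 score.

60 score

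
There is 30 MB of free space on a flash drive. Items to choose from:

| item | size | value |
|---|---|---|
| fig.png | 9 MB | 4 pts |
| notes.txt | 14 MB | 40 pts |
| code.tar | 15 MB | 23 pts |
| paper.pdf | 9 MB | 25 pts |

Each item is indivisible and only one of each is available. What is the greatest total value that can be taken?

65 pts

Check high-value combinations within 30 MB:
- notes.txt+paper.pdf: size 14+9=23, value 40+25=65
- notes.txt+code.tar: size 14+15=29, value 40+23=63
- code.tar+paper.pdf: size 15+9=24, value 23+25=48
- fig.png+notes.txt: size 9+14=23, value 4+40=44
- notes.txt: size 14, value 40
Best: 65 pts.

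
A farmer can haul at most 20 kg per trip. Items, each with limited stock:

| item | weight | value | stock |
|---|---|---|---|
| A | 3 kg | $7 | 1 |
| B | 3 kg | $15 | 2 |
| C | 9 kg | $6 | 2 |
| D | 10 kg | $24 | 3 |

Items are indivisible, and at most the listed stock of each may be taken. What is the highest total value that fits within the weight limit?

Top feasible selections:
- 1×A + 2×B + 1×D: weight 19, value 61
- 2×B + 1×D: weight 16, value 54
- 2×D: weight 20, value 48
Best: $61.

$61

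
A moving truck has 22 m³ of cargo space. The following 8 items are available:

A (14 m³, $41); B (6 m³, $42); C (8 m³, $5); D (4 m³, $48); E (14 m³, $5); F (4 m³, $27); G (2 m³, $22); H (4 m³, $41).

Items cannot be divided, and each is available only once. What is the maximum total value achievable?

$180

This is a 0/1 knapsack; check combinations near the capacity.
- B+D+F+G+H: volume 6+4+4+2+4=20, value 42+48+27+22+41=180
- B+D+F+H: volume 6+4+4+4=18, value 42+48+27+41=158
- B+D+G+H: volume 6+4+2+4=16, value 42+48+22+41=153
Best: $180.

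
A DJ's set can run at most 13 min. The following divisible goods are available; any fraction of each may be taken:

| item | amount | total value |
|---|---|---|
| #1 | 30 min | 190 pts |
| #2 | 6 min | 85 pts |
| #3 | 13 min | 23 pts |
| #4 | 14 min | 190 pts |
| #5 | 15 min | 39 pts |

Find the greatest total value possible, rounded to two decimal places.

180.00

Take in order of value per unit:
- #2 (85/6 per unit): all 6 → value 85, running total 85.00
- #4 (190/14 per unit): 7 of 14 → value 7×190/14 = 95.0000, running total 180.00
Total 180.00.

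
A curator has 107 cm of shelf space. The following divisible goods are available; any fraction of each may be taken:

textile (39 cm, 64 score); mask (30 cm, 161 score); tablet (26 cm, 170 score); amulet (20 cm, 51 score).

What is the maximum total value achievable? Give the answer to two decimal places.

432.87

Take in order of value per unit:
- tablet (170/26 per unit): all 26 → value 170, running total 170.00
- mask (161/30 per unit): all 30 → value 161, running total 331.00
- amulet (51/20 per unit): all 20 → value 51, running total 382.00
- textile (64/39 per unit): 31 of 39 → value 31×64/39 = 50.8718, running total 432.87
Total 432.87.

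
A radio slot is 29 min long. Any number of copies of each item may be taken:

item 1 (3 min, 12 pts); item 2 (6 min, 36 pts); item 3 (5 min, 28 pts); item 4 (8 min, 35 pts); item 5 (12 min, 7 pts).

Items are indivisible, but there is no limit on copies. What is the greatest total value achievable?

Best value-per-unit is item 2 at 36/6; filling with it alone gives 4×36 = 144.
Optimal mix: 4×item 2 + 1×item 3 → duration 29, value 172.

172 pts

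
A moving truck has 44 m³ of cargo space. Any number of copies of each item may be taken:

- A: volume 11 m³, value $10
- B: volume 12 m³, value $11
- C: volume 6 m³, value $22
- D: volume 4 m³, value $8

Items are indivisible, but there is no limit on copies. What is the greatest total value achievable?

$154

Best value-per-unit is C at 22/6, and filling with it alone uses volume 7×6=42. No mix of the others beats 7×22 = 154.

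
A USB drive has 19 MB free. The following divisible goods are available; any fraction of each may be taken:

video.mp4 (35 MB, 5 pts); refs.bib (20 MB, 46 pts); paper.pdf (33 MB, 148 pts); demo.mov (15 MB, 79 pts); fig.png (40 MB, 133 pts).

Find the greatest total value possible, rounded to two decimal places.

96.94

Take in order of value per unit:
- demo.mov (79/15 per unit): all 15 → value 79, running total 79.00
- paper.pdf (148/33 per unit): 4 of 33 → value 4×148/33 = 17.9394, running total 96.94
Total 96.94.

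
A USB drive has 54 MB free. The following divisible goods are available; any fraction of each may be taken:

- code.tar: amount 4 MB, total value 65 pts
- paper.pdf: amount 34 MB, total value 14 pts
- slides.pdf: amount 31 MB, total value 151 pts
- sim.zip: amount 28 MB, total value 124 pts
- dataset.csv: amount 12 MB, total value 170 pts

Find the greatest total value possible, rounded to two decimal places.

417.00

Take in order of value per unit:
- code.tar (65/4 per unit): all 4 → value 65, running total 65.00
- dataset.csv (170/12 per unit): all 12 → value 170, running total 235.00
- slides.pdf (151/31 per unit): all 31 → value 151, running total 386.00
- sim.zip (124/28 per unit): 7 of 28 → value 7×124/28 = 31.0000, running total 417.00
Total 417.00.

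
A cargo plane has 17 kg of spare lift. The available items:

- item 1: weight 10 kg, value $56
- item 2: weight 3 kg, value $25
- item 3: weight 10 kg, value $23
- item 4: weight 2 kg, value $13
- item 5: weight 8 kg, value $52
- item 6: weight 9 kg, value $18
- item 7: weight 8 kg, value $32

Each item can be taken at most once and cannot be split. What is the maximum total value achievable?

$94

Check high-value combinations within 17 kg:
- item 1+item 2+item 4: weight 10+3+2=15, value 56+25+13=94
- item 2+item 4+item 5: weight 3+2+8=13, value 25+13+52=90
- item 5+item 7: weight 8+8=16, value 52+32=84
Best: $94.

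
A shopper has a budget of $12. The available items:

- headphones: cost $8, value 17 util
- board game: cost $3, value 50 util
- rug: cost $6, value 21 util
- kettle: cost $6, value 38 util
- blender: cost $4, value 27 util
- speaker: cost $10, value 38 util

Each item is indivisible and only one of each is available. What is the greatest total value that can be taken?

88 util

Check high-value combinations within $12:
- board game+kettle: cost 3+6=9, value 50+38=88
- board game+blender: cost 3+4=7, value 50+27=77
- board game+rug: cost 3+6=9, value 50+21=71
Best: 88 util.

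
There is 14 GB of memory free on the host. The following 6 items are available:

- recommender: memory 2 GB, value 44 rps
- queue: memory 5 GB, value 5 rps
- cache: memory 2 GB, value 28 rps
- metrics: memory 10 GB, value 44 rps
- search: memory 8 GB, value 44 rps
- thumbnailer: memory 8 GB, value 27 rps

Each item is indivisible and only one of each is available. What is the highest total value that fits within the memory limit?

This is a 0/1 knapsack; check combinations near the capacity.
- recommender+cache+search: memory 2+2+8=12, value 44+28+44=116
- recommender+cache+metrics: memory 2+2+10=14, value 44+28+44=116
- recommender+cache+thumbnailer: memory 2+2+8=12, value 44+28+27=99
- recommender+search: memory 2+8=10, value 44+44=88
Best: 116 rps.

116 rps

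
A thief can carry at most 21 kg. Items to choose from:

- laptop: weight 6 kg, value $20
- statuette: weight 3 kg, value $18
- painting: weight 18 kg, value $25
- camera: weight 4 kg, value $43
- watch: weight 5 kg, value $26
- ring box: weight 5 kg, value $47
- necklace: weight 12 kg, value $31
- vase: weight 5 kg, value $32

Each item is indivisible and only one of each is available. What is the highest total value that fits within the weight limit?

Check high-value combinations within 21 kg:
- camera+watch+ring box+vase: weight 4+5+5+5=19, value 43+26+47+32=148
- laptop+camera+ring box+vase: weight 6+4+5+5=20, value 20+43+47+32=142
- statuette+camera+ring box+vase: weight 3+4+5+5=17, value 18+43+47+32=140
- laptop+camera+watch+ring box: weight 6+4+5+5=20, value 20+43+26+47=136
Best: $148.

$148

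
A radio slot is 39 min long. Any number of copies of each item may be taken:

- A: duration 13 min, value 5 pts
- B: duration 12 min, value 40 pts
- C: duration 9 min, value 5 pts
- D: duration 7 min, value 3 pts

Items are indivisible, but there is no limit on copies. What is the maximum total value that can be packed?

120 pts

Best value-per-unit is B at 40/12, and filling with it alone uses duration 3×12=36. No mix of the others beats 3×40 = 120.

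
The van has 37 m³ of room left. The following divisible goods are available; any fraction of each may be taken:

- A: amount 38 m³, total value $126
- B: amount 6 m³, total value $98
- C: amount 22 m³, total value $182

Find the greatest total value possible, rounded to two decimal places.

Take in order of value per unit:
- B (98/6 per unit): all 6 → value 98, running total 98.00
- C (182/22 per unit): all 22 → value 182, running total 280.00
- A (126/38 per unit): 9 of 38 → value 9×126/38 = 29.8421, running total 309.84
Total 309.84.

309.84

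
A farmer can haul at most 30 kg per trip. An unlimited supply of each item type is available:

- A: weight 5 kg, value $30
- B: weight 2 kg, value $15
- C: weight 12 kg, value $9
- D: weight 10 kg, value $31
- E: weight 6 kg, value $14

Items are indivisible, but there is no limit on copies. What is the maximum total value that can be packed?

Best value-per-unit is B at 15/2, and filling with it alone uses weight 15×2=30. No mix of the others beats 15×15 = 225.

$225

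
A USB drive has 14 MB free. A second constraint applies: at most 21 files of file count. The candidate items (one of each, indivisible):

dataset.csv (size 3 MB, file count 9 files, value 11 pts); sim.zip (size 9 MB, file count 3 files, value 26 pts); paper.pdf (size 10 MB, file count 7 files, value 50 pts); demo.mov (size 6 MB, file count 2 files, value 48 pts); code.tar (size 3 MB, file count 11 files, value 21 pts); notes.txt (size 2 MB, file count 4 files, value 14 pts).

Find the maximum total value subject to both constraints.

Feasible sets respecting both limits:
- demo.mov+code.tar+notes.txt: size 11, file count 17, value 83
- dataset.csv+demo.mov+notes.txt: size 11, file count 15, value 73
- paper.pdf+code.tar: size 13, file count 18, value 71
Best: 83 pts.

83 pts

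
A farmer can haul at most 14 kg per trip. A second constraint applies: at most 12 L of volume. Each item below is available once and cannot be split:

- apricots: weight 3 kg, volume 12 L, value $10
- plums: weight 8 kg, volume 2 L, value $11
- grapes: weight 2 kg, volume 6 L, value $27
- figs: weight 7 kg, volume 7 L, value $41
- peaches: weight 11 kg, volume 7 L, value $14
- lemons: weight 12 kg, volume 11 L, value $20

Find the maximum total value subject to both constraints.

$41

Feasible sets respecting both limits:
- figs: weight 7, volume 7, value 41
- plums+grapes: weight 10, volume 8, value 38
- grapes: weight 2, volume 6, value 27
- lemons: weight 12, volume 11, value 20
Best: $41.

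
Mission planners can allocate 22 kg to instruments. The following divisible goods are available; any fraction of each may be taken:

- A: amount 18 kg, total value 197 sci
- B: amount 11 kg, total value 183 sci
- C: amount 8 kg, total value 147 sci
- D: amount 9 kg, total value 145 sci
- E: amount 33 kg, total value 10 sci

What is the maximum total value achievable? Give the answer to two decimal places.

378.33

Take in order of value per unit:
- C (147/8 per unit): all 8 → value 147, running total 147.00
- B (183/11 per unit): all 11 → value 183, running total 330.00
- D (145/9 per unit): 3 of 9 → value 3×145/9 = 48.3333, running total 378.33
Total 378.33.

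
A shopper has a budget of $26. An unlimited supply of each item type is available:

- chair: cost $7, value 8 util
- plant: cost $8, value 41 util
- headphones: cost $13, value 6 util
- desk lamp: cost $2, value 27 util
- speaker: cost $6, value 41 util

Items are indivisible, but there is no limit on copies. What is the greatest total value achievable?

351 util

Best value-per-unit is desk lamp at 27/2, and filling with it alone uses cost 13×2=26. No mix of the others beats 13×27 = 351.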